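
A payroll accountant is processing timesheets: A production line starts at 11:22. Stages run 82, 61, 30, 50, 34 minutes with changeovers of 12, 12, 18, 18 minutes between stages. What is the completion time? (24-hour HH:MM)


Start: 11:22 = 682 min from midnight
  after task 1 (82 min): 12:44
  after break (12 min): 12:56
  after task 2 (61 min): 13:57
  after break (12 min): 14:09
  after task 3 (30 min): 14:39
  after break (18 min): 14:57
  after task 4 (50 min): 15:47
  after break (18 min): 16:05
  after task 5 (34 min): 16:39
Total elapsed: 317 minutes
End time: 16:39

16:39


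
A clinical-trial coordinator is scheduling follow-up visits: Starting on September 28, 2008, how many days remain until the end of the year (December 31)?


Start: September 28, 2008
End: December 31, 2008
Days left in September: 2
October: 31
November: 30
December: 31
Sum of remaining months: 92
Total: 2 + 92 = 94

94


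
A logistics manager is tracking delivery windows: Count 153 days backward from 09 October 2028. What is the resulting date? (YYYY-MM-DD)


Start: 2028-10-09
Subtracting 153 days
Days already passed in October: 9
After going back through October: 144 more days to subtract
September 2028: 30 days, 114 remaining
August 2028: 31 days, 83 remaining
July 2028: 31 days, 52 remaining
June 2028: 30 days, 22 remaining
Result: 2028-05-09

2028-05-09


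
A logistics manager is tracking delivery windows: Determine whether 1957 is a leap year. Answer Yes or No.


Year: 1957
Divisible by 4? 1957 / 4 = 489.25 -> No
Not divisible by 4, so NOT a leap year

No


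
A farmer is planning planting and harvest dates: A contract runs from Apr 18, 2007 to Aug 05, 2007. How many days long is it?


Start date: 2007-04-18
End date: 2007-08-05
Apr 2007: +13 days
May 2007: +31 days
Jun 2007: +30 days
Jul 2007: +31 days
Aug 2007: +4 days
Total: 109 days

109


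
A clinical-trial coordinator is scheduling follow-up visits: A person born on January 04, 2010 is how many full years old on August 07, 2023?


Birth: 2010-01-04
Reference: 2023-08-07
Year difference: 2023 - 2010 = 13
Has birthday (01-04) occurred by 08-07? Yes
Age in full years: 13

13


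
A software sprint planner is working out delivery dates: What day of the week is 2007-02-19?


Date: 2007-02-19
January 1, 2007 is a Monday
Day of year: 50
Offset from Jan 1: 49 days
49 mod 7 = 0
Result: Monday

Monday


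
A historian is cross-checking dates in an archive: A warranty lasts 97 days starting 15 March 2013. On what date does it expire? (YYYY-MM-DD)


Start: 2013-03-15
Adding 97 days
Days remaining in March: 16
After March: 81 days still to add
April 2013: 30 days, 51 remaining
May 2013: 31 days, 20 remaining
June 2013 has 30 days, need 20
Result: 2013-06-20

2013-06-20


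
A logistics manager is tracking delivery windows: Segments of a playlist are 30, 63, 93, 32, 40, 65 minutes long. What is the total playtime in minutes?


Durations: 30, 63, 93, 32, 40, 65
Running sum: 30
+ 63 = 93
+ 93 = 186
+ 32 = 218
+ 40 = 258
+ 65 = 323
Total duration: 323 minutes
That is 5 hours and 23 minutes

323


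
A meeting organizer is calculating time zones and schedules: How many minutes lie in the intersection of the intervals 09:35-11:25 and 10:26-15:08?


Interval A: [575, 685] minutes from midnight
Interval B: [626, 908] minutes from midnight
Overlap start = max(575, 626) = 626
Overlap end = min(685, 908) = 685
Overlap = 685 - 626 = 59 minutes

59


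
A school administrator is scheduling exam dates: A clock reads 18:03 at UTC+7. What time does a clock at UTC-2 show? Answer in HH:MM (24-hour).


Local time: 18:03 at UTC+7 (offset 7h)
Target zone: UTC-2 (offset -2h)
Difference: -2 - (7) = -9 hours
Calculation: 18 + (-9) = 9
Result: 09:03

09:03


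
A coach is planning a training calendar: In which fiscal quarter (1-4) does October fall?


Month: October (month 10)
Q1: January-March (months 1-3)
Q2: April-June (months 4-6)
Q3: July-September (months 7-9)
Q4: October-December (months 10-12)
Month 10 falls in Q4

4


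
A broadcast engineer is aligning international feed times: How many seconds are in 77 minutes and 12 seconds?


Minutes: 77
Extra seconds: 12
Seconds per minute: 60
Minutes to seconds: 77 x 60 = 4620
Total: 4620 + 12 = 4632

4632


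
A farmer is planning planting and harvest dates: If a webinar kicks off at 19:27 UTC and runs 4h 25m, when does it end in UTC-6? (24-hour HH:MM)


Start: 19:27 in UTC
Step 1 - add duration:
  minutes: 27 + 25 = 52
  hours: 19 + 4 + 0 = 23
  end in UTC: 23:52
Step 2 - convert UTC -> UTC-6:
  offset difference: -6 - (0) = -6 hours
  23 + (-6) = 17 -> mod 24 = 17
Result: 17:52 in UTC-6

17:52


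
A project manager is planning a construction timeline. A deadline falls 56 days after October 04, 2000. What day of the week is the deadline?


Start: 2000-10-04 (Wednesday)
Step 1 - find target date: add 56 days
  2000-10-04 + 56 days = 2000-11-29
Step 2 - day of week:
  56 mod 7 = 0
  Wednesday + 0 days -> Wednesday
Result: Wednesday (2000-11-29)

Wednesday


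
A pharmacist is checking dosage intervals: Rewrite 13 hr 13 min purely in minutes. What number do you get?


Hours: 13
Extra minutes: 13
Minutes per hour: 60
Hours to minutes: 13 x 60 = 780
Total: 780 + 13 = 793

793


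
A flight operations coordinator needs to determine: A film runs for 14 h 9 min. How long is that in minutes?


Hours: 14
Minutes: 9
Convert hours to minutes: 14 x 60 = 840
Add remaining minutes: 840 + 9 = 849

849


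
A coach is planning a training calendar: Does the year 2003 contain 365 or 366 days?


Year: 2003
Check leap year rules:
Divisible by 4? No
2003 is not a leap year
Days: 365

365


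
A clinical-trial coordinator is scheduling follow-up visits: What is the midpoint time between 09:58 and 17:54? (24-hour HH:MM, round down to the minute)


Start time: 09:58 = 598 minutes from midnight
End time: 17:54 = 1074 minutes from midnight
Sum: 598 + 1074 = 1672
Midpoint: 1672 / 2 = 836 minutes
Convert: 836 / 60 = 13 hours, 56 minutes
Result: 13:56

13:56


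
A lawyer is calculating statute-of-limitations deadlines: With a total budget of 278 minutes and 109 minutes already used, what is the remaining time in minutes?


Total budget: 278 minutes
Time used: 109 minutes
Remaining: 278 - 109 = 169 minutes
Percent used: 39.2%
Percent remaining: 60.8%

169


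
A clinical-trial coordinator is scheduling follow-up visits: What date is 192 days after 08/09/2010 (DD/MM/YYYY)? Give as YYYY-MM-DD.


Start: 2010-09-08
Adding 192 days
Days remaining in September: 22
After September: 170 days still to add
October 2010: 31 days, 139 remaining
November 2010: 30 days, 109 remaining
December 2010: 31 days, 78 remaining
January 2011: 31 days, 47 remaining
Result: 2011-03-19

2011-03-19


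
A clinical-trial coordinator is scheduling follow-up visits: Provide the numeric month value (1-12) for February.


Calendar month order:
1. January
2. February <--
3. March
February is month number 2

2


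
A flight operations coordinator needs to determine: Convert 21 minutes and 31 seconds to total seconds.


Minutes: 21
Extra seconds: 31
Seconds per minute: 60
Minutes to seconds: 21 x 60 = 1260
Total: 1260 + 31 = 1291

1291


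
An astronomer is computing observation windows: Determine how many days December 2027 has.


Month: December
Year: 2027
December is a 31-day month
Total: 31 days

31


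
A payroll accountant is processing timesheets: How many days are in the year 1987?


Year: 1987
Check leap year rules:
Divisible by 4? No
1987 is not a leap year
Days: 365

365


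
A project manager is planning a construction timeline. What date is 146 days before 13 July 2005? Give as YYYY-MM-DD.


Start: 2005-07-13
Subtracting 146 days
Days already passed in July: 13
After going back through July: 133 more days to subtract
June 2005: 30 days, 103 remaining
May 2005: 31 days, 72 remaining
April 2005: 30 days, 42 remaining
March 2005: 31 days, 11 remaining
Result: 2005-02-17

2005-02-17


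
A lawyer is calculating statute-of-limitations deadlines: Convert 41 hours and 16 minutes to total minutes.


Hours: 41
Minutes: 16
Convert hours to minutes: 41 x 60 = 2460
Add remaining minutes: 2460 + 16 = 2476

2476


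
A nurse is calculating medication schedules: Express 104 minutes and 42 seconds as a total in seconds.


Minutes: 104
Seconds: 42
Convert minutes to seconds: 104 x 60 = 6240
Add remaining seconds: 6240 + 42 = 6282

6282


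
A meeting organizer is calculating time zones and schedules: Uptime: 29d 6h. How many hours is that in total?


Days: 29
Extra hours: 6
Hours per day: 24
Days to hours: 29 x 24 = 696
Total: 696 + 6 = 702

702


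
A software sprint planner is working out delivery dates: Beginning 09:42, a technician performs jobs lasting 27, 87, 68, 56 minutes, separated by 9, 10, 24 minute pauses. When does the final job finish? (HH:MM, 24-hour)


Start: 09:42 = 582 min from midnight
  after task 1 (27 min): 10:09
  after break (9 min): 10:18
  after task 2 (87 min): 11:45
  after break (10 min): 11:55
  after task 3 (68 min): 13:03
  after break (24 min): 13:27
  after task 4 (56 min): 14:23
Total elapsed: 281 minutes
End time: 14:23

14:23


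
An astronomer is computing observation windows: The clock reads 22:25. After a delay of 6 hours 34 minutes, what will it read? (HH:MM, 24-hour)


Start time: 22:25
Adding: 6 hours 34 minutes
Minutes: 25 + 34 = 59
Hours: 22 + 6 + 0 = 28
Hour wraparound: 28 mod 24 = 4
Result: 04:59

04:59


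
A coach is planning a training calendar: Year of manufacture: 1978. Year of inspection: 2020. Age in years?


Birth year: 1978
Current year: 2020
Age = current year - birth year
Age = 2020 - 1978 = 42

42


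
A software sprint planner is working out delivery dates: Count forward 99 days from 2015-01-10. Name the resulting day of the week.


Start: 2015-01-10 (Saturday)
Step 1 - find target date: add 99 days
  2015-01-10 + 99 days = 2015-04-19
Step 2 - day of week:
  99 mod 7 = 1
  Saturday + 1 days -> Sunday
Result: Sunday (2015-04-19)

Sunday


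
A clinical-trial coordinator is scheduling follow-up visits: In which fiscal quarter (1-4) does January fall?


Month: January (month 1)
Q1: January-March (months 1-3)
Q2: April-June (months 4-6)
Q3: July-September (months 7-9)
Q4: October-December (months 10-12)
Month 1 falls in Q1

1


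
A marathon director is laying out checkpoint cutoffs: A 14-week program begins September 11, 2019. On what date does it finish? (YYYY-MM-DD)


Start: 2019-09-11
Weeks to add: 14
Convert to days: 14 x 7 = 98 days
Add 98 days to 2019-09-11
Result: 2019-12-18

2019-12-18


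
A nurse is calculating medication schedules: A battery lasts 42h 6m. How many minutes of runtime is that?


Hours: 42
Extra minutes: 6
Minutes per hour: 60
Hours to minutes: 42 x 60 = 2520
Total: 2520 + 6 = 2526

2526


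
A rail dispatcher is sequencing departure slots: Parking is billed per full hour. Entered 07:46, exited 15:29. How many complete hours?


Start: 07:46
End: 15:29
Hour difference: 15 - 7 = 8 hours
Minute difference: 29 - 46 = -17 minutes
Total minutes: 463
Complete hours: 463 / 60 = 7 (remainder 43)

7


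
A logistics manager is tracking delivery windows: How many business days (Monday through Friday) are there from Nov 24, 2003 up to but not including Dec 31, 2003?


Start: 2003-11-24 (Monday)
End (exclusive): 2003-12-31 (Wednesday)
Total calendar days: 37
Full weeks: 37 // 7 = 5 -> 25 weekdays
Remaining 2 days starting on Monday:
  Mon(w), Tue(w) -> 2 weekdays
Total business days: 25 + 2 = 27

27


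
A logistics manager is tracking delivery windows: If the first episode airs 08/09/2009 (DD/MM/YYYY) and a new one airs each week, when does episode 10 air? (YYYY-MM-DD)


First occurrence: 2009-09-08 (occurrence 1)
Each occurrence is 7 days after the previous.
Occurrence 10 is 9 weeks after the first.
9 weeks = 63 days
2009-09-08 + 63 days = 2009-11-10

2009-11-10


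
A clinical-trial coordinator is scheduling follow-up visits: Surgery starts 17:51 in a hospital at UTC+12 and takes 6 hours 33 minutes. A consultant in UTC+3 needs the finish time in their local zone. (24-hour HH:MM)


Start: 17:51 in UTC+12
Step 1 - add duration:
  minutes: 51 + 33 = 84 (carry 1h)
  hours: 17 + 6 + 1 = 24
  end in UTC+12: 00:24
Step 2 - convert UTC+12 -> UTC+3:
  offset difference: 3 - (12) = -9 hours
  0 + (-9) = -9 -> mod 24 = 15
Result: 15:24 in UTC+3

15:24


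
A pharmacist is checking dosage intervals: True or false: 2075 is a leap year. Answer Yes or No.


Year: 2075
Divisible by 4? 2075 / 4 = 518.75 -> No
Not divisible by 4, so NOT a leap year

No


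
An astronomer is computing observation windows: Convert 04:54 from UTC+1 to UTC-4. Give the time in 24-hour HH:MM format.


Local time: 04:54 at UTC+1 (offset 1h)
Target zone: UTC-4 (offset -4h)
Difference: -4 - (1) = -5 hours
Calculation: 4 + (-5) = -1
Wraparound: (-1) mod 24 = 23
Result: 23:54

23:54


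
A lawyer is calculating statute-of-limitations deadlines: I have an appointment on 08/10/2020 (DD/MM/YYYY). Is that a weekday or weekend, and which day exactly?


Date: 2020-10-08
January 1, 2020 is a Wednesday
Day of year: 282
Offset from Jan 1: 281 days
281 mod 7 = 1
Result: Thursday

Thursday


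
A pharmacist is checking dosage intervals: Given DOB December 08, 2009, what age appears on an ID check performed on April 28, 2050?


Birth: 2009-12-08
Reference: 2050-04-28
Year difference: 2050 - 2009 = 41
Has birthday (12-08) occurred by 04-28? No
Birthday not yet reached this year -> subtract 1
Age in full years: 40

40


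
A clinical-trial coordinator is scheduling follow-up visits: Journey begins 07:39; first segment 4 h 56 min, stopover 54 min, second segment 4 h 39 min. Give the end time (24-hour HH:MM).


Depart: 07:39
Leg 1: +296 min -> 12:35
Layover: +54 min -> 13:29
Leg 2: +279 min -> 18:08
Total travel: 629 minutes = 10h 29m
Arrival: 18:08

18:08


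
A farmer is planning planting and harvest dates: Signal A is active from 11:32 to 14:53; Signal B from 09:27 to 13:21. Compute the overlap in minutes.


Interval A: [692, 893] minutes from midnight
Interval B: [567, 801] minutes from midnight
Overlap start = max(692, 567) = 692
Overlap end = min(893, 801) = 801
Overlap = 801 - 692 = 109 minutes

109


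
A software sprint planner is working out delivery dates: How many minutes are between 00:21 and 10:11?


Start time: 00:21 = 21 minutes from midnight
End time: 10:11 = 611 minutes from midnight
Difference: 611 - 21 = 590 minutes
That is 9 hours and 50 minutes

590


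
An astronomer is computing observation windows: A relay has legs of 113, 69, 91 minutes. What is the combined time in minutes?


Durations: 113, 69, 91
Running sum: 113
+ 69 = 182
+ 91 = 273
Total duration: 273 minutes
That is 4 hours and 33 minutes

273


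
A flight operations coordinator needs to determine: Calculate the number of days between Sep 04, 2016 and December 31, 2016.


Start: September 04, 2016
End: December 31, 2016
Days left in September: 26
October: 31
November: 30
December: 31
Sum of remaining months: 92
Total: 26 + 92 = 118

118


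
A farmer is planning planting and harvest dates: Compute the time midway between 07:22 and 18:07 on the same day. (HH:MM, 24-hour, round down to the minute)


Start time: 07:22 = 442 minutes from midnight
End time: 18:07 = 1087 minutes from midnight
Sum: 442 + 1087 = 1529
Midpoint: 1529 / 2 = 764 minutes
Convert: 764 / 60 = 12 hours, 44 minutes
Result: 12:44

12:44


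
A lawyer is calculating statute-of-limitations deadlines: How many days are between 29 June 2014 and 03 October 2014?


Start date: 2014-06-29
End date: 2014-10-03
Jun 2014: +2 days
Jul 2014: +31 days
Aug 2014: +31 days
Sep 2014: +30 days
Oct 2014: +2 days
Total: 96 days

96


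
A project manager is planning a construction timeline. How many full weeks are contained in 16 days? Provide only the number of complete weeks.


Total days: 16
Days per week: 7
Division: 16 / 7 = 2 remainder 2
Complete weeks: 2
Remaining days: 2

2


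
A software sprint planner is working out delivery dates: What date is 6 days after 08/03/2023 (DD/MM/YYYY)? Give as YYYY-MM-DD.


Start: 2023-03-08
Adding 6 days
Days remaining in March: 23
Result: 2023-03-14

2023-03-14


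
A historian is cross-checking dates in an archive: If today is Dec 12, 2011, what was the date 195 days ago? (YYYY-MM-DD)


Start: 2011-12-12
Subtracting 195 days
Days already passed in December: 12
After going back through December: 183 more days to subtract
November 2011: 30 days, 153 remaining
October 2011: 31 days, 122 remaining
September 2011: 30 days, 92 remaining
August 2011: 31 days, 61 remaining
Result: 2011-05-31

2011-05-31


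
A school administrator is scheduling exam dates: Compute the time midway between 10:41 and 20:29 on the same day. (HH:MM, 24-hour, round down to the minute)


Start time: 10:41 = 641 minutes from midnight
End time: 20:29 = 1229 minutes from midnight
Sum: 641 + 1229 = 1870
Midpoint: 1870 / 2 = 935 minutes
Convert: 935 / 60 = 15 hours, 35 minutes
Result: 15:35

15:35


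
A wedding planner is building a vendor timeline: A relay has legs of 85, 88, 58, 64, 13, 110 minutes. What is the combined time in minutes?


Durations: 85, 88, 58, 64, 13, 110
Running sum: 85
+ 88 = 173
+ 58 = 231
+ 64 = 295
+ 13 = 308
+ 110 = 418
Total duration: 418 minutes
That is 6 hours and 58 minutes

418


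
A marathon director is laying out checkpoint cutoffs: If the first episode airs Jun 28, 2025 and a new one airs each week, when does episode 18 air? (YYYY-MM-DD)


First occurrence: 2025-06-28 (occurrence 1)
Each occurrence is 7 days after the previous.
Occurrence 18 is 17 weeks after the first.
17 weeks = 119 days
2025-06-28 + 119 days = 2025-10-25

2025-10-25


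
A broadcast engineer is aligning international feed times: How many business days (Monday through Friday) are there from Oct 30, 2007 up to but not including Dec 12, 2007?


Start: 2007-10-30 (Tuesday)
End (exclusive): 2007-12-12 (Wednesday)
Total calendar days: 43
Full weeks: 43 // 7 = 6 -> 30 weekdays
Remaining 1 days starting on Tuesday:
  Tue(w) -> 1 weekdays
Total business days: 30 + 1 = 31

31


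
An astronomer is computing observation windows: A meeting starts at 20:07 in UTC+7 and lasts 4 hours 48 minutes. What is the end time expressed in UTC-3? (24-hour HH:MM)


Start: 20:07 in UTC+7
Step 1 - add duration:
  minutes: 7 + 48 = 55
  hours: 20 + 4 + 0 = 24
  end in UTC+7: 00:55
Step 2 - convert UTC+7 -> UTC-3:
  offset difference: -3 - (7) = -10 hours
  0 + (-10) = -10 -> mod 24 = 14
Result: 14:55 in UTC-3

14:55


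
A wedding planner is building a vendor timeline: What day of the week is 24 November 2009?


Date: 2009-11-24
January 1, 2009 is a Thursday
Day of year: 328
Offset from Jan 1: 327 days
327 mod 7 = 5
Result: Tuesday

Tuesday


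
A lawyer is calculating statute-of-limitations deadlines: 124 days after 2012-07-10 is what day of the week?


Start: 2012-07-10 (Tuesday)
Step 1 - find target date: add 124 days
  2012-07-10 + 124 days = 2012-11-11
Step 2 - day of week:
  124 mod 7 = 5
  Tuesday + 5 days -> Sunday
Result: Sunday (2012-11-11)

Sunday


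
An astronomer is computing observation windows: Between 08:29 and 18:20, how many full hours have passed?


Start: 08:29
End: 18:20
Hour difference: 18 - 8 = 10 hours
Minute difference: 20 - 29 = -9 minutes
Total minutes: 591
Complete hours: 591 / 60 = 9 (remainder 51)

9


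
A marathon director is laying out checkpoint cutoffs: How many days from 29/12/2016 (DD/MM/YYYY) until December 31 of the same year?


Start: December 29, 2016
End: December 31, 2016
Days left in December: 2
Total: 2 days

2


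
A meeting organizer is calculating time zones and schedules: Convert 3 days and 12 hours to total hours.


Days: 3
Extra hours: 12
Hours per day: 24
Days to hours: 3 x 24 = 72
Total: 72 + 12 = 84

84


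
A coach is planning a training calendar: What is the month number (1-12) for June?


Calendar month order:
5. May
6. June <--
7. July
June is month number 6

6


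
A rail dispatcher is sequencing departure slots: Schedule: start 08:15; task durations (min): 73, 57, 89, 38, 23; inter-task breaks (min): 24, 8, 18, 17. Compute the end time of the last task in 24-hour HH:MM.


Start: 08:15 = 495 min from midnight
  after task 1 (73 min): 09:28
  after break (24 min): 09:52
  after task 2 (57 min): 10:49
  after break (8 min): 10:57
  after task 3 (89 min): 12:26
  after break (18 min): 12:44
  after task 4 (38 min): 13:22
  after break (17 min): 13:39
  after task 5 (23 min): 14:02
Total elapsed: 347 minutes
End time: 14:02

14:02


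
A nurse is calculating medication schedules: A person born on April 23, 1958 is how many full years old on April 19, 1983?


Birth: 1958-04-23
Reference: 1983-04-19
Year difference: 1983 - 1958 = 25
Has birthday (04-23) occurred by 04-19? No
Birthday not yet reached this year -> subtract 1
Age in full years: 24

24


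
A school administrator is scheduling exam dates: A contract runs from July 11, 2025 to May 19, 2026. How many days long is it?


Start date: 2025-07-11
End date: 2026-05-19
Jul 2025: +21 days
Aug 2025: +31 days
Sep 2025: +30 days
... (8 more months)
Total: 312 days

312


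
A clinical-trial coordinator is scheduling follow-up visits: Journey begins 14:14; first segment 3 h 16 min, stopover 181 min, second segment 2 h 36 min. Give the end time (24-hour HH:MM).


Depart: 14:14
Leg 1: +196 min -> 17:30
Layover: +181 min -> 20:31
Leg 2: +156 min -> 23:07
Total travel: 533 minutes = 8h 53m
Arrival: 23:07

23:07


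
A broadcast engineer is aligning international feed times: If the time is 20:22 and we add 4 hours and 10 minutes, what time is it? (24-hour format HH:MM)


Start time: 20:22
Adding: 4 hours 10 minutes
Minutes: 22 + 10 = 32
Hours: 20 + 4 + 0 = 24
Hour wraparound: 24 mod 24 = 0
Result: 00:32

00:32


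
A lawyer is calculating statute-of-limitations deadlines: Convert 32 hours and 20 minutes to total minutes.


Hours: 32
Extra minutes: 20
Minutes per hour: 60
Hours to minutes: 32 x 60 = 1920
Total: 1920 + 20 = 1940

1940


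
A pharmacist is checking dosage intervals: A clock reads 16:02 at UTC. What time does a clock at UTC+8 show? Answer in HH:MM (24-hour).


Local time: 16:02 at UTC (offset 0h)
Target zone: UTC+8 (offset 8h)
Difference: 8 - (0) = 8 hours
Calculation: 16 + (8) = 24
Wraparound: (24) mod 24 = 0
Result: 00:02

00:02


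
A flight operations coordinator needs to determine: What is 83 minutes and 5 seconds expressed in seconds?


Minutes: 83
Extra seconds: 5
Seconds per minute: 60
Minutes to seconds: 83 x 60 = 4980
Total: 4980 + 5 = 4985

4985


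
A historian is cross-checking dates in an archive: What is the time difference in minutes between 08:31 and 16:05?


Start time: 08:31 = 511 minutes from midnight
End time: 16:05 = 965 minutes from midnight
Difference: 965 - 511 = 454 minutes
That is 7 hours and 34 minutes

454


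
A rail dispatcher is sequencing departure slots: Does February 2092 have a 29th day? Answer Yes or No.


Year: 2092
Divisible by 4? 2092 / 4 = 523.0 -> Yes
Divisible by 100? 2092 / 100 = 20.92 -> No
Divisible by 4 but not 100, so it IS a leap year

Yes


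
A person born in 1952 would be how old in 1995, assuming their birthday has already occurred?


Birth year: 1952
Current year: 1995
Age = current year - birth year
Age = 1995 - 1952 = 43

43


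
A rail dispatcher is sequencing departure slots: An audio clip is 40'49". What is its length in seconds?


Minutes: 40
Seconds: 49
Convert minutes to seconds: 40 x 60 = 2400
Add remaining seconds: 2400 + 49 = 2449

2449


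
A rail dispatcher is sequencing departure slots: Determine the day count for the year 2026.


Year: 2026
Check leap year rules:
Divisible by 4? No
2026 is not a leap year
Days: 365

365


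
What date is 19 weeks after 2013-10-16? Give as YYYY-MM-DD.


Start: 2013-10-16
Weeks to add: 19
Convert to days: 19 x 7 = 133 days
Add 133 days to 2013-10-16
Result: 2014-02-26

2014-02-26


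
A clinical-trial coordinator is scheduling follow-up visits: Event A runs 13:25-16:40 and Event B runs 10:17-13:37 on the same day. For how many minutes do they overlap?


Interval A: [805, 1000] minutes from midnight
Interval B: [617, 817] minutes from midnight
Overlap start = max(805, 617) = 805
Overlap end = min(1000, 817) = 817
Overlap = 817 - 805 = 12 minutes

12


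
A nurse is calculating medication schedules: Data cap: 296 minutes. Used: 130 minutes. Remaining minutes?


Total budget: 296 minutes
Time used: 130 minutes
Remaining: 296 - 130 = 166 minutes
Percent used: 43.9%
Percent remaining: 56.1%

166


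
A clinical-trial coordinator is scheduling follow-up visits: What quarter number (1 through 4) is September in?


Month: September (month 9)
Q1: January-March (months 1-3)
Q2: April-June (months 4-6)
Q3: July-September (months 7-9)
Q4: October-December (months 10-12)
Month 9 falls in Q3

3


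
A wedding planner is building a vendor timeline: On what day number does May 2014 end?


Month: May
Year: 2014
May is a 31-day month
Total: 31 days

31


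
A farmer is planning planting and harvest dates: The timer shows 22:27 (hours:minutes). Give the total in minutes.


Hours: 22
Minutes: 27
Convert hours to minutes: 22 x 60 = 1320
Add remaining minutes: 1320 + 27 = 1347

1347


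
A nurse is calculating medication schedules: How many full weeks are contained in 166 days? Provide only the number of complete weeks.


Total days: 166
Days per week: 7
Division: 166 / 7 = 23 remainder 5
Complete weeks: 23
Remaining days: 5

23


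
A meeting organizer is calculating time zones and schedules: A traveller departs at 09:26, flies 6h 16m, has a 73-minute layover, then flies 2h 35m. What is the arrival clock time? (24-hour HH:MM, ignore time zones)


Depart: 09:26
Leg 1: +376 min -> 15:42
Layover: +73 min -> 16:55
Leg 2: +155 min -> 19:30
Total travel: 604 minutes = 10h 4m
Arrival: 19:30

19:30


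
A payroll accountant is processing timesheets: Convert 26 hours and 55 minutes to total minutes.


Hours: 26
Minutes: 55
Convert hours to minutes: 26 x 60 = 1560
Add remaining minutes: 1560 + 55 = 1615

1615


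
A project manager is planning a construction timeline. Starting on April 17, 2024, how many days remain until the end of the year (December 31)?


Start: April 17, 2024
End: December 31, 2024
Days left in April: 13
May: 31
June: 30
July: 31
August: 31
... plus remaining months
Sum of remaining months: 245
Total: 13 + 245 = 258

258


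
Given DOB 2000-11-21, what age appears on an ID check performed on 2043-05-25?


Birth: 2000-11-21
Reference: 2043-05-25
Year difference: 2043 - 2000 = 43
Has birthday (11-21) occurred by 05-25? No
Birthday not yet reached this year -> subtract 1
Age in full years: 42

42


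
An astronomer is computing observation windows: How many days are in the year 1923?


Year: 1923
Check leap year rules:
Divisible by 4? No
1923 is not a leap year
Days: 365

365


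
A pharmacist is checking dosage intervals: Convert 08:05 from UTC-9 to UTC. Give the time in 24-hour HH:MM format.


Local time: 08:05 at UTC-9 (offset -9h)
Target zone: UTC (offset 0h)
Difference: 0 - (-9) = 9 hours
Calculation: 8 + (9) = 17
Result: 17:05

17:05


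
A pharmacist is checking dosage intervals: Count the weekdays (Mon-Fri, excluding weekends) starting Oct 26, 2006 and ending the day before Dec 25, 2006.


Start: 2006-10-26 (Thursday)
End (exclusive): 2006-12-25 (Monday)
Total calendar days: 60
Full weeks: 60 // 7 = 8 -> 40 weekdays
Remaining 4 days starting on Thursday:
  Thu(w), Fri(w), Sat(-), Sun(-) -> 2 weekdays
Total business days: 40 + 2 = 42

42


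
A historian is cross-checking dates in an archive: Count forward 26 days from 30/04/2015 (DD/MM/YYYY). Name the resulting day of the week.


Start: 2015-04-30 (Thursday)
Step 1 - find target date: add 26 days
  2015-04-30 + 26 days = 2015-05-26
Step 2 - day of week:
  26 mod 7 = 5
  Thursday + 5 days -> Tuesday
Result: Tuesday (2015-05-26)

Tuesday


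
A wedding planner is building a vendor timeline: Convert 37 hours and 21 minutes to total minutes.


Hours: 37
Extra minutes: 21
Minutes per hour: 60
Hours to minutes: 37 x 60 = 2220
Total: 2220 + 21 = 2241

2241


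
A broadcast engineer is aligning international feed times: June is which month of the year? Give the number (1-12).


Calendar month order:
5. May
6. June <--
7. July
June is month number 6

6


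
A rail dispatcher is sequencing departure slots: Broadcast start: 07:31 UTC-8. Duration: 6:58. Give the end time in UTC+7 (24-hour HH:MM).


Start: 07:31 in UTC-8
Step 1 - add duration:
  minutes: 31 + 58 = 89 (carry 1h)
  hours: 7 + 6 + 1 = 14
  end in UTC-8: 14:29
Step 2 - convert UTC-8 -> UTC+7:
  offset difference: 7 - (-8) = 15 hours
  14 + (15) = 29 -> mod 24 = 5
Result: 05:29 in UTC+7

05:29


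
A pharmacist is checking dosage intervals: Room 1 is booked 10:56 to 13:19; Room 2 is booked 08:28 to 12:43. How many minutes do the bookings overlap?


Interval A: [656, 799] minutes from midnight
Interval B: [508, 763] minutes from midnight
Overlap start = max(656, 508) = 656
Overlap end = min(799, 763) = 763
Overlap = 763 - 656 = 107 minutes

107


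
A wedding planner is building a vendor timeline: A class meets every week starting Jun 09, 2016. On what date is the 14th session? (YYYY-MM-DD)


First occurrence: 2016-06-09 (occurrence 1)
Each occurrence is 7 days after the previous.
Occurrence 14 is 13 weeks after the first.
13 weeks = 91 days
2016-06-09 + 91 days = 2016-09-08

2016-09-08


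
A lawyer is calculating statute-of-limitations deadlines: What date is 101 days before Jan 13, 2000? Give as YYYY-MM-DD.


Start: 2000-01-13
Subtracting 101 days
Days already passed in January: 13
After going back through January: 88 more days to subtract
December 1999: 31 days, 57 remaining
November 1999: 30 days, 27 remaining
October 1999 has 31 days, need 27
Result: 1999-10-04

1999-10-04


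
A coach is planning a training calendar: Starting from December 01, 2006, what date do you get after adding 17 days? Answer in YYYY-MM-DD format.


Start: 2006-12-01
Adding 17 days
Days remaining in December: 30
Result: 2006-12-18

2006-12-18


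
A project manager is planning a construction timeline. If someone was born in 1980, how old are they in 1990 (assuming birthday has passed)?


Birth year: 1980
Current year: 1990
Age = current year - birth year
Age = 1990 - 1980 = 10

10


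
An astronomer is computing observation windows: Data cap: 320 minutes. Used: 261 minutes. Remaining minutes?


Total budget: 320 minutes
Time used: 261 minutes
Remaining: 320 - 261 = 59 minutes
Percent used: 81.6%
Percent remaining: 18.4%

59


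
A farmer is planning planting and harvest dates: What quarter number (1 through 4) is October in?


Month: October (month 10)
Q1: January-March (months 1-3)
Q2: April-June (months 4-6)
Q3: July-September (months 7-9)
Q4: October-December (months 10-12)
Month 10 falls in Q4

4


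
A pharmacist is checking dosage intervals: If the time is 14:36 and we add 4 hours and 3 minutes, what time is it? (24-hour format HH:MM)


Start time: 14:36
Adding: 4 hours 3 minutes
Minutes: 36 + 3 = 39
Hours: 14 + 4 + 0 = 18
Result: 18:39

18:39


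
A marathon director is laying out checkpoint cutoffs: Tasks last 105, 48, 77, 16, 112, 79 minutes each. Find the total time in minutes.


Durations: 105, 48, 77, 16, 112, 79
Running sum: 105
+ 48 = 153
+ 77 = 230
+ 16 = 246
+ 112 = 358
+ 79 = 437
Total duration: 437 minutes
That is 7 hours and 17 minutes

437


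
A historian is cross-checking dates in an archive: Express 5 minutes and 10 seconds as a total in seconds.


Minutes: 5
Seconds: 10
Convert minutes to seconds: 5 x 60 = 300
Add remaining seconds: 300 + 10 = 310

310


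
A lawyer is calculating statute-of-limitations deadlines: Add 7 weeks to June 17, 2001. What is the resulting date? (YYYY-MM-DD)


Start: 2001-06-17
Weeks to add: 7
Convert to days: 7 x 7 = 49 days
Add 49 days to 2001-06-17
Result: 2001-08-05

2001-08-05


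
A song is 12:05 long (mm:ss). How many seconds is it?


Minutes: 12
Extra seconds: 5
Seconds per minute: 60
Minutes to seconds: 12 x 60 = 720
Total: 720 + 5 = 725

725


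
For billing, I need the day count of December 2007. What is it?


Month: December
Year: 2007
December is a 31-day month
Total: 31 days

31


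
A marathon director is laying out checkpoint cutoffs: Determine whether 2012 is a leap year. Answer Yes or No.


Year: 2012
Divisible by 4? 2012 / 4 = 503.0 -> Yes
Divisible by 100? 2012 / 100 = 20.12 -> No
Divisible by 4 but not 100, so it IS a leap year

Yes


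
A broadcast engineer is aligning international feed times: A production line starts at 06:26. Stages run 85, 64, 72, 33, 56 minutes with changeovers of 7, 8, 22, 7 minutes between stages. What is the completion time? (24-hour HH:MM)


Start: 06:26 = 386 min from midnight
  after task 1 (85 min): 07:51
  after break (7 min): 07:58
  after task 2 (64 min): 09:02
  after break (8 min): 09:10
  after task 3 (72 min): 10:22
  after break (22 min): 10:44
  after task 4 (33 min): 11:17
  after break (7 min): 11:24
  after task 5 (56 min): 12:20
Total elapsed: 354 minutes
End time: 12:20

12:20


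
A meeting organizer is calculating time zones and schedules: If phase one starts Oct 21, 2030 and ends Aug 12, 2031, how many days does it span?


Start date: 2030-10-21
End date: 2031-08-12
Oct 2030: +11 days
Nov 2030: +30 days
Dec 2030: +31 days
... (8 more months)
Total: 295 days

295


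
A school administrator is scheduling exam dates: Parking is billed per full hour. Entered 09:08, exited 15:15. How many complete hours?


Start: 09:08
End: 15:15
Hour difference: 15 - 9 = 6 hours
Minute difference: 15 - 8 = 7 minutes
Total minutes: 367
Complete hours: 367 / 60 = 6 (remainder 7)

6


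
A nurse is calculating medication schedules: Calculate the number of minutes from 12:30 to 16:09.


Start time: 12:30 = 750 minutes from midnight
End time: 16:09 = 969 minutes from midnight
Difference: 969 - 750 = 219 minutes
That is 3 hours and 39 minutes

219


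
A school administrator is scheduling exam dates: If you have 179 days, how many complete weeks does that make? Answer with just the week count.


Total days: 179
Days per week: 7
Division: 179 / 7 = 25 remainder 4
Complete weeks: 25
Remaining days: 4

25


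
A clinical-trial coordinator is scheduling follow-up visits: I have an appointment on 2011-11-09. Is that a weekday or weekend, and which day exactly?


Date: 2011-11-09
January 1, 2011 is a Saturday
Day of year: 313
Offset from Jan 1: 312 days
312 mod 7 = 4
Result: Wednesday

Wednesday


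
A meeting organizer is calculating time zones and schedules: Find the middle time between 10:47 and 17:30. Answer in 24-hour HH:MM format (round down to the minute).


Start time: 10:47 = 647 minutes from midnight
End time: 17:30 = 1050 minutes from midnight
Sum: 647 + 1050 = 1697
Midpoint: 1697 / 2 = 848 minutes
Convert: 848 / 60 = 14 hours, 8 minutes
Result: 14:08

14:08


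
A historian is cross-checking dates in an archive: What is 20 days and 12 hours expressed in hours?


Days: 20
Extra hours: 12
Hours per day: 24
Days to hours: 20 x 24 = 480
Total: 480 + 12 = 492

492


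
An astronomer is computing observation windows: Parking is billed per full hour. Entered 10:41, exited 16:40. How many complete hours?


Start: 10:41
End: 16:40
Hour difference: 16 - 10 = 6 hours
Minute difference: 40 - 41 = -1 minutes
Total minutes: 359
Complete hours: 359 / 60 = 5 (remainder 59)

5


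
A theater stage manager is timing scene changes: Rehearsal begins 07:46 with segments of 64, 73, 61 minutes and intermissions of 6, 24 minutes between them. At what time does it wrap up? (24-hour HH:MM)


Start: 07:46 = 466 min from midnight
  after task 1 (64 min): 08:50
  after break (6 min): 08:56
  after task 2 (73 min): 10:09
  after break (24 min): 10:33
  after task 3 (61 min): 11:34
Total elapsed: 228 minutes
End time: 11:34

11:34


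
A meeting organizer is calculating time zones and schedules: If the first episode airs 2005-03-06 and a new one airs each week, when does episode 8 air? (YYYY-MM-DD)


First occurrence: 2005-03-06 (occurrence 1)
Each occurrence is 7 days after the previous.
Occurrence 8 is 7 weeks after the first.
7 weeks = 49 days
2005-03-06 + 49 days = 2005-04-24

2005-04-24


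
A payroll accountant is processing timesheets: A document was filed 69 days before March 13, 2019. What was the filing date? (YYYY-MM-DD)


Start: 2019-03-13
Subtracting 69 days
Days already passed in March: 13
After going back through March: 56 more days to subtract
February 2019: 28 days, 28 remaining
January 2019 has 31 days, need 28
Result: 2019-01-03

2019-01-03


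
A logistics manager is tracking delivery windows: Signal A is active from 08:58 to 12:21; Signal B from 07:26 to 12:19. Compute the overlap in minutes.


Interval A: [538, 741] minutes from midnight
Interval B: [446, 739] minutes from midnight
Overlap start = max(538, 446) = 538
Overlap end = min(741, 739) = 739
Overlap = 739 - 538 = 201 minutes

201


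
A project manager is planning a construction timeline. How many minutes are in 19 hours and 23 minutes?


Hours: 19
Minutes: 23
Convert hours to minutes: 19 x 60 = 1140
Add remaining minutes: 1140 + 23 = 1163

1163


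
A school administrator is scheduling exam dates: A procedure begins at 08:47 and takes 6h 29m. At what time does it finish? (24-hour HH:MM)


Start time: 08:47
Adding: 6 hours 29 minutes
Minutes: 47 + 29 = 76
Minute overflow: 76 >= 60, so carry 1 hour, minutes = 16
Hours: 8 + 6 + 1 = 15
Result: 15:16

15:16


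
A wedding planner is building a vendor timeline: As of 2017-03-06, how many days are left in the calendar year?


Start: March 06, 2017
End: December 31, 2017
Days left in March: 25
April: 30
May: 31
June: 30
July: 31
... plus remaining months
Sum of remaining months: 275
Total: 25 + 275 = 300

300


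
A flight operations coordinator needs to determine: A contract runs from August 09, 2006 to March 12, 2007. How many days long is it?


Start date: 2006-08-09
End date: 2007-03-12
Aug 2006: +23 days
Sep 2006: +30 days
Oct 2006: +31 days
... (5 more months)
Total: 215 days

215


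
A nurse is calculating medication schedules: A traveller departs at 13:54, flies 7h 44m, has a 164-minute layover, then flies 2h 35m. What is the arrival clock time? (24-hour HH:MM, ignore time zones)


Depart: 13:54
Leg 1: +464 min -> 21:38
Layover: +164 min -> 00:22
Leg 2: +155 min -> 02:57
Total travel: 783 minutes = 13h 3m
Arrival: 02:57

02:57


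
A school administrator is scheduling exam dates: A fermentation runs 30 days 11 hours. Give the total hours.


Days: 30
Extra hours: 11
Hours per day: 24
Days to hours: 30 x 24 = 720
Total: 720 + 11 = 731

731


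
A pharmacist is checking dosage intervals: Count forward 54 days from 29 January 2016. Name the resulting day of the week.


Start: 2016-01-29 (Friday)
Step 1 - find target date: add 54 days
  2016-01-29 + 54 days = 2016-03-23
Step 2 - day of week:
  54 mod 7 = 5
  Friday + 5 days -> Wednesday
Result: Wednesday (2016-03-23)

Wednesday


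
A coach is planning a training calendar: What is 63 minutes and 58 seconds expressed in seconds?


Minutes: 63
Extra seconds: 58
Seconds per minute: 60
Minutes to seconds: 63 x 60 = 3780
Total: 3780 + 58 = 3838

3838


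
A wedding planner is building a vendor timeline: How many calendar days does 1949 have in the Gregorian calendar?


Year: 1949
Check leap year rules:
Divisible by 4? No
1949 is not a leap year
Days: 365

365
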